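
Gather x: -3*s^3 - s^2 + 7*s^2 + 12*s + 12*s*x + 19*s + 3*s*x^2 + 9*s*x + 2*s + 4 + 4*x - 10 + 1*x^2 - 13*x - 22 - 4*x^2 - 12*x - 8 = -3*s^3 + 6*s^2 + 33*s + x^2*(3*s - 3) + x*(21*s - 21) - 36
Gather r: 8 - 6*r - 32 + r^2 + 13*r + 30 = r^2 + 7*r + 6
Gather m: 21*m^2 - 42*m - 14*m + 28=21*m^2 - 56*m + 28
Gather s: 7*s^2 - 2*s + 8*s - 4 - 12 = 7*s^2 + 6*s - 16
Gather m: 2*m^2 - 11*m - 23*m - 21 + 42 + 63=2*m^2 - 34*m + 84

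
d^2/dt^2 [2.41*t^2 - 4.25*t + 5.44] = 4.82000000000000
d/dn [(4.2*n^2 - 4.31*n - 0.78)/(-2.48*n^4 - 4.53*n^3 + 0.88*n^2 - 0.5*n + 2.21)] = (20.832*n^5 - 13.0404*n^4 - 46.7862*n^3 - 8.9074*n^2 + 19.9368*n - 9.9151)/(6.1504*n^8 + 22.4688*n^7 + 16.1561*n^6 - 5.4928*n^5 - 5.6572*n^4 - 20.9026*n^3 + 4.1396*n^2 - 2.21*n + 4.8841)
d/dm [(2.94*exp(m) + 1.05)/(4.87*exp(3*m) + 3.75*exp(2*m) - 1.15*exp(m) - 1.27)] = (-(2.94*exp(m) + 1.05)*(14.61*exp(2*m) + 7.5*exp(m) - 1.15) + 14.3178*exp(3*m) + 11.025*exp(2*m) - 3.381*exp(m) - 3.7338)*exp(m)/(4.87*exp(3*m) + 3.75*exp(2*m) - 1.15*exp(m) - 1.27)^2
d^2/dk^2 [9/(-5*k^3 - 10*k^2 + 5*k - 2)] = 90*((3*k + 2)*(5*k^3 + 10*k^2 - 5*k + 2) - 5*(3*k^2 + 4*k - 1)^2)/(5*k^3 + 10*k^2 - 5*k + 2)^3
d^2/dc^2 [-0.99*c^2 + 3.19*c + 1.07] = -1.98000000000000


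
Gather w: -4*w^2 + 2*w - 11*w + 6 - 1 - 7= -4*w^2 - 9*w - 2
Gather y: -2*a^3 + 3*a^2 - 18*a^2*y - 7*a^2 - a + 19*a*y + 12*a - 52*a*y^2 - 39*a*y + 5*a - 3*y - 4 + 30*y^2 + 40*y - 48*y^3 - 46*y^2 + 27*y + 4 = -2*a^3 - 4*a^2 + 16*a - 48*y^3 + y^2*(-52*a - 16) + y*(-18*a^2 - 20*a + 64)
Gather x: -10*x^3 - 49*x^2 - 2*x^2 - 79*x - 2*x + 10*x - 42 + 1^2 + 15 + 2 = -10*x^3 - 51*x^2 - 71*x - 24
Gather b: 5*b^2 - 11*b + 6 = 5*b^2 - 11*b + 6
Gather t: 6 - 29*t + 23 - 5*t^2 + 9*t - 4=-5*t^2 - 20*t + 25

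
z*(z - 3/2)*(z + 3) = z^3 + 3*z^2/2 - 9*z/2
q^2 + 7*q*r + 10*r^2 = (q + 2*r)*(q + 5*r)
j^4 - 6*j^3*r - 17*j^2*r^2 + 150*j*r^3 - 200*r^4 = (j - 5*r)*(j - 4*r)*(j - 2*r)*(j + 5*r)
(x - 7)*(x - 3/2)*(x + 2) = x^3 - 13*x^2/2 - 13*x/2 + 21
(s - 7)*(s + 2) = s^2 - 5*s - 14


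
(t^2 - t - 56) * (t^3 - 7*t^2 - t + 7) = t^5 - 8*t^4 - 50*t^3 + 400*t^2 + 49*t - 392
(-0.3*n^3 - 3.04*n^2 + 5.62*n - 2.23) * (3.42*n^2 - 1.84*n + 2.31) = -1.026*n^5 - 9.8448*n^4 + 24.121*n^3 - 24.9898*n^2 + 17.0854*n - 5.1513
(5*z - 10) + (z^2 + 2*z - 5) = z^2 + 7*z - 15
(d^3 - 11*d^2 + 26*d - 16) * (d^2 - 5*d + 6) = d^5 - 16*d^4 + 87*d^3 - 212*d^2 + 236*d - 96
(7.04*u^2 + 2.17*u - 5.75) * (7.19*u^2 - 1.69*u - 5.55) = 50.6176*u^4 + 3.7047*u^3 - 84.0818*u^2 - 2.326*u + 31.9125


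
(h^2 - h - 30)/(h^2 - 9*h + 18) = (h + 5)/(h - 3)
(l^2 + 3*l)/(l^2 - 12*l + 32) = l*(l + 3)/(l^2 - 12*l + 32)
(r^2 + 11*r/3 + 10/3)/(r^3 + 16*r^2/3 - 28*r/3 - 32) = (3*r + 5)/(3*r^2 + 10*r - 48)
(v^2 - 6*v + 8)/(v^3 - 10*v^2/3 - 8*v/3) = 3*(v - 2)/(v*(3*v + 2))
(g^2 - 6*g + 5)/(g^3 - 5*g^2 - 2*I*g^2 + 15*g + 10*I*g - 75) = (g - 1)/(g^2 - 2*I*g + 15)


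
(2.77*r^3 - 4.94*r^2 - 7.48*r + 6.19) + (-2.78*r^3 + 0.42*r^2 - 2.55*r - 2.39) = -0.00999999999999979*r^3 - 4.52*r^2 - 10.03*r + 3.8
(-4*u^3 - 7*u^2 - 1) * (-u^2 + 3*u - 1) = 4*u^5 - 5*u^4 - 17*u^3 + 8*u^2 - 3*u + 1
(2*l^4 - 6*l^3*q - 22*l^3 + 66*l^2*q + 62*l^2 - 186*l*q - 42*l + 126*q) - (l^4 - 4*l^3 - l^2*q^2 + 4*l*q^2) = l^4 - 6*l^3*q - 18*l^3 + l^2*q^2 + 66*l^2*q + 62*l^2 - 4*l*q^2 - 186*l*q - 42*l + 126*q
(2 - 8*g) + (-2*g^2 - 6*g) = -2*g^2 - 14*g + 2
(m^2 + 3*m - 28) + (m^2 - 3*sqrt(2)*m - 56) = 2*m^2 - 3*sqrt(2)*m + 3*m - 84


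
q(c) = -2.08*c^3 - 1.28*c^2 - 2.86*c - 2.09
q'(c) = -6.24*c^2 - 2.56*c - 2.86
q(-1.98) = 14.70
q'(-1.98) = -22.25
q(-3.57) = 86.45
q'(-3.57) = -73.25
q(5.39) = -380.40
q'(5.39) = -197.94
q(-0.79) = 0.40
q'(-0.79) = -4.73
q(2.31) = -41.17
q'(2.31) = -42.07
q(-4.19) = 140.43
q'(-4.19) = -101.68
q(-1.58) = 7.44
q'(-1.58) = -14.39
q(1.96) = -28.27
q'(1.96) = -31.85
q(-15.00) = 6772.81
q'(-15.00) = -1368.46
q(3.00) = -78.35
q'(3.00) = -66.70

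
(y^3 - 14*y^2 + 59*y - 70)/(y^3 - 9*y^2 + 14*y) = (y - 5)/y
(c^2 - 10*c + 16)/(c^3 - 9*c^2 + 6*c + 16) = 1/(c + 1)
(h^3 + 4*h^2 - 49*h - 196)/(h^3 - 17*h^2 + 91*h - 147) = (h^2 + 11*h + 28)/(h^2 - 10*h + 21)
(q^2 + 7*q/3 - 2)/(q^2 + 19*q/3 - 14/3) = (q + 3)/(q + 7)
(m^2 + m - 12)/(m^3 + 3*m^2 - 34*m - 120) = (m - 3)/(m^2 - m - 30)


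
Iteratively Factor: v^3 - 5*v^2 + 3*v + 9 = (v - 3)*(v^2 - 2*v - 3) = (v - 3)*(v + 1)*(v - 3)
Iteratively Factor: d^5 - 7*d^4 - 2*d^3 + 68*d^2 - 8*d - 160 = (d - 2)*(d^4 - 5*d^3 - 12*d^2 + 44*d + 80) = (d - 2)*(d + 2)*(d^3 - 7*d^2 + 2*d + 40) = (d - 4)*(d - 2)*(d + 2)*(d^2 - 3*d - 10) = (d - 4)*(d - 2)*(d + 2)^2*(d - 5)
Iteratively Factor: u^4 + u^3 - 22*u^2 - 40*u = (u + 4)*(u^3 - 3*u^2 - 10*u) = u*(u + 4)*(u^2 - 3*u - 10) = u*(u - 5)*(u + 4)*(u + 2)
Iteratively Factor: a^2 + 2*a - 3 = (a - 1)*(a + 3)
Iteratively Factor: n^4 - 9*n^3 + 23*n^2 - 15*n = (n - 1)*(n^3 - 8*n^2 + 15*n) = n*(n - 1)*(n^2 - 8*n + 15) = n*(n - 3)*(n - 1)*(n - 5)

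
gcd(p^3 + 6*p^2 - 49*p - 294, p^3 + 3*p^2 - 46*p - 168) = p^2 - p - 42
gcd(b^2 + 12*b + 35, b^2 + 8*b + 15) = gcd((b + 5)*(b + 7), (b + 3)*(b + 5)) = b + 5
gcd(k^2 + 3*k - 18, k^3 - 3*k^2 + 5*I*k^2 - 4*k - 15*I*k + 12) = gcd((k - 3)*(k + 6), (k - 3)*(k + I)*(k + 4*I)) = k - 3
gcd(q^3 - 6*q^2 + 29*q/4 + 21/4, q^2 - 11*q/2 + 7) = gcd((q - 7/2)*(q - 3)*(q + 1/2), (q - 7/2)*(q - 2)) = q - 7/2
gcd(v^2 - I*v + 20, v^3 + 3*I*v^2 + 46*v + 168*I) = v + 4*I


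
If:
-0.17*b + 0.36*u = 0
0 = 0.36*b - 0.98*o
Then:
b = 2.11764705882353*u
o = 0.777911164465786*u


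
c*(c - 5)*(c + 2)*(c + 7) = c^4 + 4*c^3 - 31*c^2 - 70*c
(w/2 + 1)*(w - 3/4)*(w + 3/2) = w^3/2 + 11*w^2/8 + 3*w/16 - 9/8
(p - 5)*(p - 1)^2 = p^3 - 7*p^2 + 11*p - 5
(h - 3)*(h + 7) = h^2 + 4*h - 21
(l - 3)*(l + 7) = l^2 + 4*l - 21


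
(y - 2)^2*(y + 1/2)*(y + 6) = y^4 + 5*y^3/2 - 19*y^2 + 14*y + 12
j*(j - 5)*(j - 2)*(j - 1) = j^4 - 8*j^3 + 17*j^2 - 10*j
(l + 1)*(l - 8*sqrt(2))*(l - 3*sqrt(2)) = l^3 - 11*sqrt(2)*l^2 + l^2 - 11*sqrt(2)*l + 48*l + 48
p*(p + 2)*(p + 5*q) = p^3 + 5*p^2*q + 2*p^2 + 10*p*q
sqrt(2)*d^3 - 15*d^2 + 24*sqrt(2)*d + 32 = (d - 4*sqrt(2))^2*(sqrt(2)*d + 1)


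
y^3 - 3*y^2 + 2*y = y*(y - 2)*(y - 1)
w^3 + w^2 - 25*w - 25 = (w - 5)*(w + 1)*(w + 5)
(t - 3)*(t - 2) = t^2 - 5*t + 6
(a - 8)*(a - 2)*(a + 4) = a^3 - 6*a^2 - 24*a + 64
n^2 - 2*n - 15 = (n - 5)*(n + 3)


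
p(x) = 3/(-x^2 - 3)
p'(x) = 6*x/(-x^2 - 3)^2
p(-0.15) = -0.99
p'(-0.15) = -0.10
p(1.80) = -0.48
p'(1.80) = 0.28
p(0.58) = -0.90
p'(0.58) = 0.31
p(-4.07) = -0.15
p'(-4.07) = -0.06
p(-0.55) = -0.91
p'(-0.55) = -0.30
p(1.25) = -0.66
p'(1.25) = 0.36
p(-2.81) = -0.28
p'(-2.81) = -0.14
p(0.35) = -0.96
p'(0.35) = 0.22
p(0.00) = -1.00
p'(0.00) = 0.00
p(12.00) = -0.02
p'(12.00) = 0.00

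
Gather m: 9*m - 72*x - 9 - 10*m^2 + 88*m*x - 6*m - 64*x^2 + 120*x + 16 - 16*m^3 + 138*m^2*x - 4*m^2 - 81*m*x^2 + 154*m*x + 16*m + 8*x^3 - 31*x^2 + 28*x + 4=-16*m^3 + m^2*(138*x - 14) + m*(-81*x^2 + 242*x + 19) + 8*x^3 - 95*x^2 + 76*x + 11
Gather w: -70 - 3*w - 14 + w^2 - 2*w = w^2 - 5*w - 84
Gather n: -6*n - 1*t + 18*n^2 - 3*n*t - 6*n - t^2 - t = 18*n^2 + n*(-3*t - 12) - t^2 - 2*t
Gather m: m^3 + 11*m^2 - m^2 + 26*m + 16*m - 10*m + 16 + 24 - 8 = m^3 + 10*m^2 + 32*m + 32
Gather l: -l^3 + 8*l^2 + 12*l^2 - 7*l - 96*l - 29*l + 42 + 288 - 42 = -l^3 + 20*l^2 - 132*l + 288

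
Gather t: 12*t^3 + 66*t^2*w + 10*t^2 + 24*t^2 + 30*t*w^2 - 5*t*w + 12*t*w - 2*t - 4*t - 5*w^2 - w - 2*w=12*t^3 + t^2*(66*w + 34) + t*(30*w^2 + 7*w - 6) - 5*w^2 - 3*w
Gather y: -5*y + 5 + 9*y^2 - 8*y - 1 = 9*y^2 - 13*y + 4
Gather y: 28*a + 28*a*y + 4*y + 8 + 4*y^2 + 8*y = 28*a + 4*y^2 + y*(28*a + 12) + 8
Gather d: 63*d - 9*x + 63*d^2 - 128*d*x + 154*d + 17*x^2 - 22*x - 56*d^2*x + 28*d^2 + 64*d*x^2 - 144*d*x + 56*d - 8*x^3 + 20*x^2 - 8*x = d^2*(91 - 56*x) + d*(64*x^2 - 272*x + 273) - 8*x^3 + 37*x^2 - 39*x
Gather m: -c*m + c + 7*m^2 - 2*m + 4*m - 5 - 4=c + 7*m^2 + m*(2 - c) - 9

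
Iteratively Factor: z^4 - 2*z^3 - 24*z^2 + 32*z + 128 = (z - 4)*(z^3 + 2*z^2 - 16*z - 32) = (z - 4)*(z + 4)*(z^2 - 2*z - 8) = (z - 4)*(z + 2)*(z + 4)*(z - 4)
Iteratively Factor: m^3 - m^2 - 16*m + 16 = (m - 4)*(m^2 + 3*m - 4) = (m - 4)*(m + 4)*(m - 1)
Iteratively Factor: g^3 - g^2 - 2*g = (g + 1)*(g^2 - 2*g) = g*(g + 1)*(g - 2)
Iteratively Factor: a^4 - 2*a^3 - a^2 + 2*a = (a)*(a^3 - 2*a^2 - a + 2) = a*(a + 1)*(a^2 - 3*a + 2) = a*(a - 2)*(a + 1)*(a - 1)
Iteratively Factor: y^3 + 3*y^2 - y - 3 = (y + 3)*(y^2 - 1) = (y - 1)*(y + 3)*(y + 1)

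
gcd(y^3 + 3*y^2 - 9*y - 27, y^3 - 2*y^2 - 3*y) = y - 3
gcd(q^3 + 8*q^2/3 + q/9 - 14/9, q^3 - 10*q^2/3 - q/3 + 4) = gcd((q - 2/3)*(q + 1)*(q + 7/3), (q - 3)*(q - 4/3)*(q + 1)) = q + 1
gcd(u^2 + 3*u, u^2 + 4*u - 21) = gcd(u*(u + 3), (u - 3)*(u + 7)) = 1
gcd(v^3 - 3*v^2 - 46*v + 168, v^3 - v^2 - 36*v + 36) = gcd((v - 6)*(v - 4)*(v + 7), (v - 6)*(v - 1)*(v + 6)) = v - 6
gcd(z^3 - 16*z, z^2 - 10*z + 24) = z - 4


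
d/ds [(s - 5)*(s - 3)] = 2*s - 8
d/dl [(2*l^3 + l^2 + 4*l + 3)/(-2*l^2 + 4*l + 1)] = 2*(-2*l^4 + 8*l^3 + 9*l^2 + 7*l - 4)/(4*l^4 - 16*l^3 + 12*l^2 + 8*l + 1)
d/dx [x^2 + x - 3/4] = 2*x + 1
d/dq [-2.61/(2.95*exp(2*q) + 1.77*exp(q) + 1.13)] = (15.399*exp(q) + 4.6197)*exp(q)/(2.95*exp(2*q) + 1.77*exp(q) + 1.13)^2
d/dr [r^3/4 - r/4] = 3*r^2/4 - 1/4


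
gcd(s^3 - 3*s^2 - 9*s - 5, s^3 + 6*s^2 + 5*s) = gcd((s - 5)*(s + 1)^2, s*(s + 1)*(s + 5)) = s + 1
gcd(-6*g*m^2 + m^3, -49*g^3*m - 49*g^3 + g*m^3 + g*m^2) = 1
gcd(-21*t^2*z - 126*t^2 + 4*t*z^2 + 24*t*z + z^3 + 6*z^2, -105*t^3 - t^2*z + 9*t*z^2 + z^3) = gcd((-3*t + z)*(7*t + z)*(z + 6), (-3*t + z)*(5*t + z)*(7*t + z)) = -21*t^2 + 4*t*z + z^2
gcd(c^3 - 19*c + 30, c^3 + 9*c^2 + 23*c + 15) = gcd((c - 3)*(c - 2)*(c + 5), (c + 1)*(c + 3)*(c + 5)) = c + 5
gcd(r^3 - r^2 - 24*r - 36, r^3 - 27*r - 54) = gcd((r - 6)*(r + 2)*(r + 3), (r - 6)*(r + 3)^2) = r^2 - 3*r - 18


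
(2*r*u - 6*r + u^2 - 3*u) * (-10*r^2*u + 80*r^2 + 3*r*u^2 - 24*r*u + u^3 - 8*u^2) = -20*r^3*u^2 + 220*r^3*u - 480*r^3 - 4*r^2*u^3 + 44*r^2*u^2 - 96*r^2*u + 5*r*u^4 - 55*r*u^3 + 120*r*u^2 + u^5 - 11*u^4 + 24*u^3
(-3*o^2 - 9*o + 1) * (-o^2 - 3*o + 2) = 3*o^4 + 18*o^3 + 20*o^2 - 21*o + 2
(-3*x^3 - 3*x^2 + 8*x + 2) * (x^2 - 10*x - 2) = -3*x^5 + 27*x^4 + 44*x^3 - 72*x^2 - 36*x - 4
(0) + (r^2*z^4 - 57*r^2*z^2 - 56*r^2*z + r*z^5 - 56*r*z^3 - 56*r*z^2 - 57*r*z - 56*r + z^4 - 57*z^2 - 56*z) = r^2*z^4 - 57*r^2*z^2 - 56*r^2*z + r*z^5 - 56*r*z^3 - 56*r*z^2 - 57*r*z - 56*r + z^4 - 57*z^2 - 56*z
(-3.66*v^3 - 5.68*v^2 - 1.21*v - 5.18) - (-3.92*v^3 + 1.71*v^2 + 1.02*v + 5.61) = 0.26*v^3 - 7.39*v^2 - 2.23*v - 10.79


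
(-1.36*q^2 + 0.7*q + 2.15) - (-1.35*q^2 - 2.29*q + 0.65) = -0.01*q^2 + 2.99*q + 1.5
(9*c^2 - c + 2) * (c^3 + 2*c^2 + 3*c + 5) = 9*c^5 + 17*c^4 + 27*c^3 + 46*c^2 + c + 10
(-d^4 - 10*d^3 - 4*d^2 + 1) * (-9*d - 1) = 9*d^5 + 91*d^4 + 46*d^3 + 4*d^2 - 9*d - 1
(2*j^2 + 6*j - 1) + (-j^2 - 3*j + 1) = j^2 + 3*j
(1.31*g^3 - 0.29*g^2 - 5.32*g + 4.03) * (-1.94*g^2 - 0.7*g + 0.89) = -2.5414*g^5 - 0.3544*g^4 + 11.6897*g^3 - 4.3523*g^2 - 7.5558*g + 3.5867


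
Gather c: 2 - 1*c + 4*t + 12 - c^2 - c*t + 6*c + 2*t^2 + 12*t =-c^2 + c*(5 - t) + 2*t^2 + 16*t + 14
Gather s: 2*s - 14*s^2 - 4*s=-14*s^2 - 2*s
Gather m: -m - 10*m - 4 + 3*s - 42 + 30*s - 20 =-11*m + 33*s - 66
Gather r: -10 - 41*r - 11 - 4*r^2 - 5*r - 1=-4*r^2 - 46*r - 22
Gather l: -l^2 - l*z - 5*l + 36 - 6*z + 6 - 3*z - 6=-l^2 + l*(-z - 5) - 9*z + 36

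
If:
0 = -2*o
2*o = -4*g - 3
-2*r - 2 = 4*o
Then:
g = -3/4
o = 0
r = -1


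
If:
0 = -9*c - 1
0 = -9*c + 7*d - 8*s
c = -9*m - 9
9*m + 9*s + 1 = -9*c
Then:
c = -1/9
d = 559/567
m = -80/81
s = 80/81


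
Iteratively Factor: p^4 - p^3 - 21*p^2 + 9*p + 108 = (p + 3)*(p^3 - 4*p^2 - 9*p + 36) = (p - 3)*(p + 3)*(p^2 - p - 12) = (p - 4)*(p - 3)*(p + 3)*(p + 3)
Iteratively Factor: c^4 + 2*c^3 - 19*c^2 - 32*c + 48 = (c + 4)*(c^3 - 2*c^2 - 11*c + 12) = (c + 3)*(c + 4)*(c^2 - 5*c + 4) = (c - 4)*(c + 3)*(c + 4)*(c - 1)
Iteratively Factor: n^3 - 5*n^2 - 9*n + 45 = (n - 5)*(n^2 - 9) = (n - 5)*(n + 3)*(n - 3)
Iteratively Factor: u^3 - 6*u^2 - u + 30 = (u + 2)*(u^2 - 8*u + 15) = (u - 5)*(u + 2)*(u - 3)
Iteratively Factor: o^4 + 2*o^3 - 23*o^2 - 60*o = (o + 4)*(o^3 - 2*o^2 - 15*o) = (o + 3)*(o + 4)*(o^2 - 5*o) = o*(o + 3)*(o + 4)*(o - 5)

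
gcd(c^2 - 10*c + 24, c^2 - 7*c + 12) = c - 4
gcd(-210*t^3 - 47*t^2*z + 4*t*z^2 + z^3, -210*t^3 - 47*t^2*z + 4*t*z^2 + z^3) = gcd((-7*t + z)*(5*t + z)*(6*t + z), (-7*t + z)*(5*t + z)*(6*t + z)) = -210*t^3 - 47*t^2*z + 4*t*z^2 + z^3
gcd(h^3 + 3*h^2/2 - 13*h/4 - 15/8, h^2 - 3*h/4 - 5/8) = h + 1/2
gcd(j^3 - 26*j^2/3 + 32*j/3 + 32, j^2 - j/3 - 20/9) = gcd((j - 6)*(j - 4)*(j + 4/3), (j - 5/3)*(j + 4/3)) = j + 4/3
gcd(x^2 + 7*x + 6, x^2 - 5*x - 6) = x + 1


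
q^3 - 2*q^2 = q^2*(q - 2)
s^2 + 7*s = s*(s + 7)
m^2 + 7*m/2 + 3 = (m + 3/2)*(m + 2)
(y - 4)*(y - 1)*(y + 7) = y^3 + 2*y^2 - 31*y + 28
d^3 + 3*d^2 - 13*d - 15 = (d - 3)*(d + 1)*(d + 5)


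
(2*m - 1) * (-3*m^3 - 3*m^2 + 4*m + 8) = -6*m^4 - 3*m^3 + 11*m^2 + 12*m - 8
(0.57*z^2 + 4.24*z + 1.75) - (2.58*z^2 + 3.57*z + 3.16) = -2.01*z^2 + 0.67*z - 1.41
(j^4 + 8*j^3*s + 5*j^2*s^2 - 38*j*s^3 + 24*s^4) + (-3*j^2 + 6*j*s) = j^4 + 8*j^3*s + 5*j^2*s^2 - 3*j^2 - 38*j*s^3 + 6*j*s + 24*s^4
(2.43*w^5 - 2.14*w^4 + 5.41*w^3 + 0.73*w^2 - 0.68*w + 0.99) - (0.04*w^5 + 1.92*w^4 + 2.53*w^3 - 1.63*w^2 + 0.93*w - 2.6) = 2.39*w^5 - 4.06*w^4 + 2.88*w^3 + 2.36*w^2 - 1.61*w + 3.59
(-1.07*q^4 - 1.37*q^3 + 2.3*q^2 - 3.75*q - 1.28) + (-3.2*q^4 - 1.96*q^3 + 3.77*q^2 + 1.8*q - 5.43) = -4.27*q^4 - 3.33*q^3 + 6.07*q^2 - 1.95*q - 6.71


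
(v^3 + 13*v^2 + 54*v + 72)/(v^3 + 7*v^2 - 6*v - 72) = (v + 3)/(v - 3)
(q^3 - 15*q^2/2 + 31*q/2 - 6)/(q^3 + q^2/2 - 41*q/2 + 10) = (q - 3)/(q + 5)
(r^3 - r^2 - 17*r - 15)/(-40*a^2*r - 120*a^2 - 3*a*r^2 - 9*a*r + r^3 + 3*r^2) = (r^2 - 4*r - 5)/(-40*a^2 - 3*a*r + r^2)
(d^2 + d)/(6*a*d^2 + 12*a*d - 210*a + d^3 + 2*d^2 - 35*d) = d*(d + 1)/(6*a*d^2 + 12*a*d - 210*a + d^3 + 2*d^2 - 35*d)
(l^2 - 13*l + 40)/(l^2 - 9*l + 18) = (l^2 - 13*l + 40)/(l^2 - 9*l + 18)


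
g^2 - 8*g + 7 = (g - 7)*(g - 1)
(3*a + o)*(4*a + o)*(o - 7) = 12*a^2*o - 84*a^2 + 7*a*o^2 - 49*a*o + o^3 - 7*o^2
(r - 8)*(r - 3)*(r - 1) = r^3 - 12*r^2 + 35*r - 24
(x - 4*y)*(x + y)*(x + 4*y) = x^3 + x^2*y - 16*x*y^2 - 16*y^3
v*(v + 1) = v^2 + v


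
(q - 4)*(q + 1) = q^2 - 3*q - 4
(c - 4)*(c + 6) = c^2 + 2*c - 24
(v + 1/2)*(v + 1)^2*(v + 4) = v^4 + 13*v^3/2 + 12*v^2 + 17*v/2 + 2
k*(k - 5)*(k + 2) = k^3 - 3*k^2 - 10*k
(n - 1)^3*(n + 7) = n^4 + 4*n^3 - 18*n^2 + 20*n - 7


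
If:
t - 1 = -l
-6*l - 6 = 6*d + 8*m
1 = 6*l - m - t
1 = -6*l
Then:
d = 61/18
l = -1/6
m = -19/6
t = 7/6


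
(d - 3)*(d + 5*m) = d^2 + 5*d*m - 3*d - 15*m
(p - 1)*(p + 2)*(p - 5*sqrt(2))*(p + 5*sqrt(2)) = p^4 + p^3 - 52*p^2 - 50*p + 100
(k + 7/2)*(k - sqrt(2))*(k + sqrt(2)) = k^3 + 7*k^2/2 - 2*k - 7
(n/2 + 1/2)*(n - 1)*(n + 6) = n^3/2 + 3*n^2 - n/2 - 3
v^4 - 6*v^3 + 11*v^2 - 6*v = v*(v - 3)*(v - 2)*(v - 1)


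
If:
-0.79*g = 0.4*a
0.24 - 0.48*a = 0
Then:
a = 0.50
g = -0.25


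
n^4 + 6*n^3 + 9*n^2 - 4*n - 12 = (n - 1)*(n + 2)^2*(n + 3)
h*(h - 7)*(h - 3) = h^3 - 10*h^2 + 21*h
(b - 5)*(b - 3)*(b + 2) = b^3 - 6*b^2 - b + 30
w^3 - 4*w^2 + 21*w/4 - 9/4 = (w - 3/2)^2*(w - 1)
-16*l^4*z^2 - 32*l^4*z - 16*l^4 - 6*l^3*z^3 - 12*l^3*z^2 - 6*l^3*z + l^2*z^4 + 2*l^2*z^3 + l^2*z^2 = (-8*l + z)*(2*l + z)*(l*z + l)^2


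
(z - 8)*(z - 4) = z^2 - 12*z + 32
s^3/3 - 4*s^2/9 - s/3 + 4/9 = (s/3 + 1/3)*(s - 4/3)*(s - 1)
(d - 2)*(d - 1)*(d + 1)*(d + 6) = d^4 + 4*d^3 - 13*d^2 - 4*d + 12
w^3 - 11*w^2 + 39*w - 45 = (w - 5)*(w - 3)^2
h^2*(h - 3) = h^3 - 3*h^2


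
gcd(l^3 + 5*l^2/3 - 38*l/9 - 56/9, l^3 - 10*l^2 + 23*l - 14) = l - 2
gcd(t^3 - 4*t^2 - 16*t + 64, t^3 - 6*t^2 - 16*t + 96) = t^2 - 16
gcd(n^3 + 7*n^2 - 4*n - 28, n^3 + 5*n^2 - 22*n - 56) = n^2 + 9*n + 14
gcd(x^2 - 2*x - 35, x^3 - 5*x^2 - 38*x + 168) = x - 7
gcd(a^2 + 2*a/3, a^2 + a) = a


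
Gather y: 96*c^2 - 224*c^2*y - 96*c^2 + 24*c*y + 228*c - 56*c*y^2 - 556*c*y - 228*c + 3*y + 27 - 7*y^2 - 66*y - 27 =y^2*(-56*c - 7) + y*(-224*c^2 - 532*c - 63)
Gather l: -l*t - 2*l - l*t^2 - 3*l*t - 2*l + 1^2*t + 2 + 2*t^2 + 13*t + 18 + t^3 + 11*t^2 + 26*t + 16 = l*(-t^2 - 4*t - 4) + t^3 + 13*t^2 + 40*t + 36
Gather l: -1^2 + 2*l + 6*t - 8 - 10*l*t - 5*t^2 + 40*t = l*(2 - 10*t) - 5*t^2 + 46*t - 9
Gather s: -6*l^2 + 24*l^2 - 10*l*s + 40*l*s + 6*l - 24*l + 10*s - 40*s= 18*l^2 - 18*l + s*(30*l - 30)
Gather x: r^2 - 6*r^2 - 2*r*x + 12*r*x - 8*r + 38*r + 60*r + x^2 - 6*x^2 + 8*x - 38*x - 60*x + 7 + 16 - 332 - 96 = -5*r^2 + 90*r - 5*x^2 + x*(10*r - 90) - 405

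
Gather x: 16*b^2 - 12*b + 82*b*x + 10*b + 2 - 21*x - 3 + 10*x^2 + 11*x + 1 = 16*b^2 - 2*b + 10*x^2 + x*(82*b - 10)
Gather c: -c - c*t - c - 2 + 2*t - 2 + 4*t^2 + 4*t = c*(-t - 2) + 4*t^2 + 6*t - 4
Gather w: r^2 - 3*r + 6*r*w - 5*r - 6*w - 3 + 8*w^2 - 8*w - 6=r^2 - 8*r + 8*w^2 + w*(6*r - 14) - 9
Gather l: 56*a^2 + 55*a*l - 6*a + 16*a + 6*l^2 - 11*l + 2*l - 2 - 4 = 56*a^2 + 10*a + 6*l^2 + l*(55*a - 9) - 6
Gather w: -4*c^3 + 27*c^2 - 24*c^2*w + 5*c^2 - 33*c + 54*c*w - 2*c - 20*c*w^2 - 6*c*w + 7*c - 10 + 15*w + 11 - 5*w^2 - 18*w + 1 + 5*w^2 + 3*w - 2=-4*c^3 + 32*c^2 - 20*c*w^2 - 28*c + w*(-24*c^2 + 48*c)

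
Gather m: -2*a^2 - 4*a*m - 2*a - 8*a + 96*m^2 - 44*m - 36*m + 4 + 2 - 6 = -2*a^2 - 10*a + 96*m^2 + m*(-4*a - 80)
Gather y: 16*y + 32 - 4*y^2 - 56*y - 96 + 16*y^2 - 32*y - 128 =12*y^2 - 72*y - 192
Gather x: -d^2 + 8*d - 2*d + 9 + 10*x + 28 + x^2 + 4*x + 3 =-d^2 + 6*d + x^2 + 14*x + 40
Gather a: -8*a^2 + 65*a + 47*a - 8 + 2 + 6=-8*a^2 + 112*a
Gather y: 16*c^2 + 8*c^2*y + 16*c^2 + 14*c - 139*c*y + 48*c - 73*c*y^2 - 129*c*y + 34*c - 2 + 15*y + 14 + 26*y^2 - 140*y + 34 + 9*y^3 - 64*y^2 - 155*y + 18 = 32*c^2 + 96*c + 9*y^3 + y^2*(-73*c - 38) + y*(8*c^2 - 268*c - 280) + 64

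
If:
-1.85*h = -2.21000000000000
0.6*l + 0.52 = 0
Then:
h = 1.19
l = -0.87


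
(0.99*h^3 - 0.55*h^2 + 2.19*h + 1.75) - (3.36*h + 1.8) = 0.99*h^3 - 0.55*h^2 - 1.17*h - 0.05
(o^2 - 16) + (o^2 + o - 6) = 2*o^2 + o - 22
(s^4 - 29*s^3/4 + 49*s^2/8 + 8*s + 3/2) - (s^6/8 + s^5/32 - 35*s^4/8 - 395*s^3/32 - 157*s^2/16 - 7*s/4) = -s^6/8 - s^5/32 + 43*s^4/8 + 163*s^3/32 + 255*s^2/16 + 39*s/4 + 3/2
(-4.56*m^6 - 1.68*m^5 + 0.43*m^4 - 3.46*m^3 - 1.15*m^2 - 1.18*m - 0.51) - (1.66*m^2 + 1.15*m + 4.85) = -4.56*m^6 - 1.68*m^5 + 0.43*m^4 - 3.46*m^3 - 2.81*m^2 - 2.33*m - 5.36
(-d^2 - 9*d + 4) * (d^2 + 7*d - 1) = -d^4 - 16*d^3 - 58*d^2 + 37*d - 4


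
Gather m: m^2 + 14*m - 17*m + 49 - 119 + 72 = m^2 - 3*m + 2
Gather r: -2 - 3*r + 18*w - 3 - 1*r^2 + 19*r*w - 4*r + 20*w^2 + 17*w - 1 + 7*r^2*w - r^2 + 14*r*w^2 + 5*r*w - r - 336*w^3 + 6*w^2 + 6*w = r^2*(7*w - 2) + r*(14*w^2 + 24*w - 8) - 336*w^3 + 26*w^2 + 41*w - 6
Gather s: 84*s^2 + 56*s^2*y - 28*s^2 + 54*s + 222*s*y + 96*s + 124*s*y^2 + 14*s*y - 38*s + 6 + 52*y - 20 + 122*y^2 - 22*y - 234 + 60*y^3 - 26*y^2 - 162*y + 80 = s^2*(56*y + 56) + s*(124*y^2 + 236*y + 112) + 60*y^3 + 96*y^2 - 132*y - 168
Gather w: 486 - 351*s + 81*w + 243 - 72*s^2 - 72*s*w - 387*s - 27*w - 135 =-72*s^2 - 738*s + w*(54 - 72*s) + 594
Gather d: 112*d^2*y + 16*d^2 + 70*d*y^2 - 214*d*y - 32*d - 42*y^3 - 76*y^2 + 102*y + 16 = d^2*(112*y + 16) + d*(70*y^2 - 214*y - 32) - 42*y^3 - 76*y^2 + 102*y + 16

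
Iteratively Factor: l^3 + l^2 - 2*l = (l)*(l^2 + l - 2) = l*(l + 2)*(l - 1)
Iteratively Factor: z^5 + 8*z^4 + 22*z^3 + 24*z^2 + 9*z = (z)*(z^4 + 8*z^3 + 22*z^2 + 24*z + 9) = z*(z + 1)*(z^3 + 7*z^2 + 15*z + 9) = z*(z + 1)^2*(z^2 + 6*z + 9) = z*(z + 1)^2*(z + 3)*(z + 3)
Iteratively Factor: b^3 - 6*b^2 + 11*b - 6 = (b - 3)*(b^2 - 3*b + 2) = (b - 3)*(b - 1)*(b - 2)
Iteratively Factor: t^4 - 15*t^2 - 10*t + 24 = (t + 3)*(t^3 - 3*t^2 - 6*t + 8) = (t + 2)*(t + 3)*(t^2 - 5*t + 4) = (t - 1)*(t + 2)*(t + 3)*(t - 4)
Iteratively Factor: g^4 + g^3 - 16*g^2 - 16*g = (g + 1)*(g^3 - 16*g) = (g + 1)*(g + 4)*(g^2 - 4*g) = (g - 4)*(g + 1)*(g + 4)*(g)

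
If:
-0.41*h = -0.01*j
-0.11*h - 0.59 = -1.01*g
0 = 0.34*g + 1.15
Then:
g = -3.38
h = -36.42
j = -1493.21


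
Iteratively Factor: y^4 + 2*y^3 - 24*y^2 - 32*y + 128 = (y - 4)*(y^3 + 6*y^2 - 32) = (y - 4)*(y - 2)*(y^2 + 8*y + 16) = (y - 4)*(y - 2)*(y + 4)*(y + 4)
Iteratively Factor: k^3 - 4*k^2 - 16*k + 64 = (k + 4)*(k^2 - 8*k + 16) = (k - 4)*(k + 4)*(k - 4)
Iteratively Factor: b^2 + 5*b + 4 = (b + 4)*(b + 1)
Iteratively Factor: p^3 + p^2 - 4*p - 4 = (p + 1)*(p^2 - 4) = (p + 1)*(p + 2)*(p - 2)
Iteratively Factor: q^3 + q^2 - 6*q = (q)*(q^2 + q - 6) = q*(q - 2)*(q + 3)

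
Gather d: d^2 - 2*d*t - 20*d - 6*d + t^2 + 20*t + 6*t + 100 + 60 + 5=d^2 + d*(-2*t - 26) + t^2 + 26*t + 165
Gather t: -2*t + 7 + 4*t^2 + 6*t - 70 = 4*t^2 + 4*t - 63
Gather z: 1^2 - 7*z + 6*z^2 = 6*z^2 - 7*z + 1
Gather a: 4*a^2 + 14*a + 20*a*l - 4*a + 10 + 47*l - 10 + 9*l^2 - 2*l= 4*a^2 + a*(20*l + 10) + 9*l^2 + 45*l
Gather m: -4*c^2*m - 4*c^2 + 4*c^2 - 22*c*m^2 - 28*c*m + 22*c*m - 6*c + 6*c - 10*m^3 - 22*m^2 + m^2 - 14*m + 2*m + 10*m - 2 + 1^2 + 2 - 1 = -10*m^3 + m^2*(-22*c - 21) + m*(-4*c^2 - 6*c - 2)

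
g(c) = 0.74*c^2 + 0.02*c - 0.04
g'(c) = 1.48*c + 0.02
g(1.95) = 2.81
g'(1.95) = 2.91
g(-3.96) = 11.49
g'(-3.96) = -5.84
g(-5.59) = 22.97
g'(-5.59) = -8.25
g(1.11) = 0.89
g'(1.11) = 1.66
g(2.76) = 5.65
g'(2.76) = 4.10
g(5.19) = 20.00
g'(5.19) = 7.70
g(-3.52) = 9.06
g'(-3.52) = -5.19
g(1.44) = 1.52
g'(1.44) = 2.15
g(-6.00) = 26.48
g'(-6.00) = -8.86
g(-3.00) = 6.56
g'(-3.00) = -4.42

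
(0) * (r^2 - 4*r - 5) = 0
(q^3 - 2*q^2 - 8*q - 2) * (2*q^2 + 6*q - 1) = 2*q^5 + 2*q^4 - 29*q^3 - 50*q^2 - 4*q + 2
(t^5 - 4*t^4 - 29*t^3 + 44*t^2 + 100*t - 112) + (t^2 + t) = t^5 - 4*t^4 - 29*t^3 + 45*t^2 + 101*t - 112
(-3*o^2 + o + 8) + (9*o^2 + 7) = 6*o^2 + o + 15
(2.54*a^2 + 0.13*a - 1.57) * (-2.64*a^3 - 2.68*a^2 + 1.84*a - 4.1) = -6.7056*a^5 - 7.1504*a^4 + 8.47*a^3 - 5.9672*a^2 - 3.4218*a + 6.437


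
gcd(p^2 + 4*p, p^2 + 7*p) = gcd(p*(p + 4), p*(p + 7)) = p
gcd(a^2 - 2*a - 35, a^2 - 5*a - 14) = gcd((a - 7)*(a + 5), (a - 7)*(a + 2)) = a - 7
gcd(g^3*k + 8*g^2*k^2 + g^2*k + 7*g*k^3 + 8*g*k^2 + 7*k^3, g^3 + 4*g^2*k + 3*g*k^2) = g + k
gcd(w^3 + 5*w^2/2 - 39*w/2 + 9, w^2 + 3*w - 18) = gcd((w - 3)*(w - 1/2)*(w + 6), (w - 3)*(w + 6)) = w^2 + 3*w - 18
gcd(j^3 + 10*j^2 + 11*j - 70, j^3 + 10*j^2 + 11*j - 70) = j^3 + 10*j^2 + 11*j - 70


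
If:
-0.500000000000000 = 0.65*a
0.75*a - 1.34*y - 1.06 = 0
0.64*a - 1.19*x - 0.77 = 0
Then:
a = -0.77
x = -1.06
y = -1.22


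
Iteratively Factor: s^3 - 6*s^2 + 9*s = (s - 3)*(s^2 - 3*s) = (s - 3)^2*(s)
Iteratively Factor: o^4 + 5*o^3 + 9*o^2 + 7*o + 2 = (o + 1)*(o^3 + 4*o^2 + 5*o + 2) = (o + 1)^2*(o^2 + 3*o + 2) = (o + 1)^2*(o + 2)*(o + 1)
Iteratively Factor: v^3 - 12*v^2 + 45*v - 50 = (v - 5)*(v^2 - 7*v + 10) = (v - 5)^2*(v - 2)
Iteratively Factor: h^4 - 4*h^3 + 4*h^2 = (h - 2)*(h^3 - 2*h^2) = h*(h - 2)*(h^2 - 2*h) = h*(h - 2)^2*(h)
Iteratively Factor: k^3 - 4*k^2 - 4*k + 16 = (k + 2)*(k^2 - 6*k + 8) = (k - 2)*(k + 2)*(k - 4)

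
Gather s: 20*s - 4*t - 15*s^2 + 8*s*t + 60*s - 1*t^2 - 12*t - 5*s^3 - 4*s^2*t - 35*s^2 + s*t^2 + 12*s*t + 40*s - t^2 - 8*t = -5*s^3 + s^2*(-4*t - 50) + s*(t^2 + 20*t + 120) - 2*t^2 - 24*t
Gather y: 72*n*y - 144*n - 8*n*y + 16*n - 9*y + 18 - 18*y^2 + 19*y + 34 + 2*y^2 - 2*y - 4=-128*n - 16*y^2 + y*(64*n + 8) + 48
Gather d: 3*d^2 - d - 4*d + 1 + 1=3*d^2 - 5*d + 2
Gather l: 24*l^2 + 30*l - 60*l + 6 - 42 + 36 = 24*l^2 - 30*l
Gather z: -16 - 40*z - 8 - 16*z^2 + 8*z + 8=-16*z^2 - 32*z - 16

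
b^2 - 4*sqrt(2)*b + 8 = (b - 2*sqrt(2))^2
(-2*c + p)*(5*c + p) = -10*c^2 + 3*c*p + p^2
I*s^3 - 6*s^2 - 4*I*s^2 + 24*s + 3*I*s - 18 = (s - 3)*(s + 6*I)*(I*s - I)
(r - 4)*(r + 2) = r^2 - 2*r - 8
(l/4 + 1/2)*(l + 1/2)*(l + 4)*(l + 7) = l^4/4 + 27*l^3/8 + 113*l^2/8 + 81*l/4 + 7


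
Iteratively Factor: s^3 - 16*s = (s)*(s^2 - 16) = s*(s - 4)*(s + 4)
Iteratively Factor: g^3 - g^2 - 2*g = (g - 2)*(g^2 + g) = (g - 2)*(g + 1)*(g)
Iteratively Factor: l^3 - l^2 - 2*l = (l)*(l^2 - l - 2) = l*(l - 2)*(l + 1)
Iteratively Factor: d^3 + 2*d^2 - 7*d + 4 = (d - 1)*(d^2 + 3*d - 4) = (d - 1)*(d + 4)*(d - 1)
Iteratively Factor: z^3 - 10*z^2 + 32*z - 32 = (z - 2)*(z^2 - 8*z + 16) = (z - 4)*(z - 2)*(z - 4)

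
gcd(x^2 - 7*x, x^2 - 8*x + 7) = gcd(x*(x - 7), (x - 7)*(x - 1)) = x - 7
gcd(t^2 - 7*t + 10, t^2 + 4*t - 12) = t - 2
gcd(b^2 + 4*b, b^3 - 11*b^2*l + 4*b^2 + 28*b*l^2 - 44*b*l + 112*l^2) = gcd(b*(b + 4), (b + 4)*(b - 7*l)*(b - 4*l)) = b + 4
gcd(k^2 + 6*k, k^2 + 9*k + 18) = k + 6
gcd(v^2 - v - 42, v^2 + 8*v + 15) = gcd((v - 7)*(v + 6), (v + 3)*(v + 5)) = 1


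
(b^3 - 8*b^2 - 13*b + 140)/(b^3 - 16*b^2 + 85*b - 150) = (b^2 - 3*b - 28)/(b^2 - 11*b + 30)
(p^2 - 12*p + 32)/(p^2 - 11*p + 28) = (p - 8)/(p - 7)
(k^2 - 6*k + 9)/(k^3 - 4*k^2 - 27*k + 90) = (k - 3)/(k^2 - k - 30)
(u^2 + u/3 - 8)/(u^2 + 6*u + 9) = (u - 8/3)/(u + 3)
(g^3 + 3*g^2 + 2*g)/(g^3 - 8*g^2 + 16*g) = (g^2 + 3*g + 2)/(g^2 - 8*g + 16)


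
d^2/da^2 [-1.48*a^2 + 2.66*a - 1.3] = -2.96000000000000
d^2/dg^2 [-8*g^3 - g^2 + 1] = -48*g - 2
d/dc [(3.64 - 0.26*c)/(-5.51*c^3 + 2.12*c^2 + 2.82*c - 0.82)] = (-2.8652*c^3 + 60.7204*c^2 - 15.4336*c - 10.0516)/(30.3601*c^6 - 23.3624*c^5 - 26.582*c^4 + 20.9932*c^3 + 4.4756*c^2 - 4.6248*c + 0.6724)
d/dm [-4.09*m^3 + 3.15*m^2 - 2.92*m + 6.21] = -12.27*m^2 + 6.3*m - 2.92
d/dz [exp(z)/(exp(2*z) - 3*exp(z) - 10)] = (-exp(2*z) - 10)*exp(z)/(exp(4*z) - 6*exp(3*z) - 11*exp(2*z) + 60*exp(z) + 100)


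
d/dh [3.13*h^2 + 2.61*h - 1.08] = 6.26*h + 2.61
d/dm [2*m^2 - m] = 4*m - 1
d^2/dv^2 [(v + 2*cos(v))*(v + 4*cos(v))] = -6*v*cos(v) + 32*sin(v)^2 - 12*sin(v) - 14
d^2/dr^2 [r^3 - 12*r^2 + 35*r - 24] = 6*r - 24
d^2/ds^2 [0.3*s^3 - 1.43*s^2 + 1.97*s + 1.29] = 1.8*s - 2.86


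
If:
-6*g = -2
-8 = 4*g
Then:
No Solution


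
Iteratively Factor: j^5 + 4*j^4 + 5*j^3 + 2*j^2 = (j + 2)*(j^4 + 2*j^3 + j^2) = (j + 1)*(j + 2)*(j^3 + j^2) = j*(j + 1)*(j + 2)*(j^2 + j) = j^2*(j + 1)*(j + 2)*(j + 1)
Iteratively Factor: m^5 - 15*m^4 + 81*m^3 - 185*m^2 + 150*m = (m - 5)*(m^4 - 10*m^3 + 31*m^2 - 30*m) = (m - 5)*(m - 3)*(m^3 - 7*m^2 + 10*m) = (m - 5)^2*(m - 3)*(m^2 - 2*m) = m*(m - 5)^2*(m - 3)*(m - 2)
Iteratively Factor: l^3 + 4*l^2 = (l + 4)*(l^2) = l*(l + 4)*(l)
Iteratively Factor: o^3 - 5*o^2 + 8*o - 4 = (o - 2)*(o^2 - 3*o + 2) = (o - 2)*(o - 1)*(o - 2)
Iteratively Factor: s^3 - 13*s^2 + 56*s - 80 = (s - 5)*(s^2 - 8*s + 16) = (s - 5)*(s - 4)*(s - 4)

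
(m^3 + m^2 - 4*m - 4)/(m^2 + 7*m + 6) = (m^2 - 4)/(m + 6)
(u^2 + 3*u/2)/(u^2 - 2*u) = (u + 3/2)/(u - 2)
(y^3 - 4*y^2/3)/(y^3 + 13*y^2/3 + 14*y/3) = y*(3*y - 4)/(3*y^2 + 13*y + 14)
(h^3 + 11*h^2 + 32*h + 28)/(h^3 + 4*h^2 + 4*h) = (h + 7)/h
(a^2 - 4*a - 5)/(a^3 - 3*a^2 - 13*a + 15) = (a + 1)/(a^2 + 2*a - 3)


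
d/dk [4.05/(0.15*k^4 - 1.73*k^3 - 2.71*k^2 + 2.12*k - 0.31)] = (-2.43*k^3 + 21.0195*k^2 + 21.951*k - 8.586)/(-0.15*k^4 + 1.73*k^3 + 2.71*k^2 - 2.12*k + 0.31)^2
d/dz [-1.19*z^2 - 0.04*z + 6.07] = -2.38*z - 0.04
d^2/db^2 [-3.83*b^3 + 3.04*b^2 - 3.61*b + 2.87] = 6.08 - 22.98*b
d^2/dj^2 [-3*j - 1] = 0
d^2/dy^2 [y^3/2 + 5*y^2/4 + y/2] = 3*y + 5/2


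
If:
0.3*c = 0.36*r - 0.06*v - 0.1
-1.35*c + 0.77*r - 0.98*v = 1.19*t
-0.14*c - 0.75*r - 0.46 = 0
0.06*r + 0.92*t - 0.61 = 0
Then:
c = -0.88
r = -0.45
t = 0.69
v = 0.01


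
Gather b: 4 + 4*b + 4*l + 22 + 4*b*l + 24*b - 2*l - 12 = b*(4*l + 28) + 2*l + 14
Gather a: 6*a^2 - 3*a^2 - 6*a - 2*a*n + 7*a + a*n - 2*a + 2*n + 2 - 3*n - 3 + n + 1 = 3*a^2 + a*(-n - 1)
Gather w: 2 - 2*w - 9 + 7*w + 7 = 5*w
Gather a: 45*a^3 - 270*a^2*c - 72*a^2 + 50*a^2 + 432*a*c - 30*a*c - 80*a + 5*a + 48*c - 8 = 45*a^3 + a^2*(-270*c - 22) + a*(402*c - 75) + 48*c - 8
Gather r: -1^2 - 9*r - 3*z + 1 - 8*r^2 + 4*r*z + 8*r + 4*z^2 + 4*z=-8*r^2 + r*(4*z - 1) + 4*z^2 + z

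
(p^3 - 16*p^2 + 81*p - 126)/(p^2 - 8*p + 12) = (p^2 - 10*p + 21)/(p - 2)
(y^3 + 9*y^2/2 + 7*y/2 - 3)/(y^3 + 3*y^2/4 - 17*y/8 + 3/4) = 4*(y + 3)/(4*y - 3)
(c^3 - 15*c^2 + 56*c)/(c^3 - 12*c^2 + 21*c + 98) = c*(c - 8)/(c^2 - 5*c - 14)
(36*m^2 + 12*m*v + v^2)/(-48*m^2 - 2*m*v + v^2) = (6*m + v)/(-8*m + v)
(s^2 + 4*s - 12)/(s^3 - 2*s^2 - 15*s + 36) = (s^2 + 4*s - 12)/(s^3 - 2*s^2 - 15*s + 36)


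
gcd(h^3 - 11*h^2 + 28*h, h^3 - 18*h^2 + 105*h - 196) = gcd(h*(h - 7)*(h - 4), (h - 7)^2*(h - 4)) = h^2 - 11*h + 28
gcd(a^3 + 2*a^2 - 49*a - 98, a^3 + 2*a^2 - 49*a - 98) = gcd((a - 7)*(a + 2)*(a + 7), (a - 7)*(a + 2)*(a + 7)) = a^3 + 2*a^2 - 49*a - 98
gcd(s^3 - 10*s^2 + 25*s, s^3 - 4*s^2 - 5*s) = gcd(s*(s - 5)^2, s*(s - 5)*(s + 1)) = s^2 - 5*s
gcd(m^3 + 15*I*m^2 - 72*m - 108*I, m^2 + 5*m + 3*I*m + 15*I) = m + 3*I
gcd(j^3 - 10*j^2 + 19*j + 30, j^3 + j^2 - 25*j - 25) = j^2 - 4*j - 5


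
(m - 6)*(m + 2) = m^2 - 4*m - 12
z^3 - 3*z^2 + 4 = (z - 2)^2*(z + 1)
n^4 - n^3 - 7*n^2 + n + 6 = (n - 3)*(n - 1)*(n + 1)*(n + 2)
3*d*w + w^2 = w*(3*d + w)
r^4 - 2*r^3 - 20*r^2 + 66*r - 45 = (r - 3)^2*(r - 1)*(r + 5)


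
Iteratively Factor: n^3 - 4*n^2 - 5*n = (n)*(n^2 - 4*n - 5) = n*(n + 1)*(n - 5)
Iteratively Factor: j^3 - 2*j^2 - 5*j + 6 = (j + 2)*(j^2 - 4*j + 3) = (j - 3)*(j + 2)*(j - 1)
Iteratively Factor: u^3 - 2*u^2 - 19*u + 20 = (u - 1)*(u^2 - u - 20) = (u - 1)*(u + 4)*(u - 5)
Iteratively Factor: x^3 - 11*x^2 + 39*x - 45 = (x - 3)*(x^2 - 8*x + 15) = (x - 3)^2*(x - 5)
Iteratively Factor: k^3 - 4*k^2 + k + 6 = (k + 1)*(k^2 - 5*k + 6) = (k - 2)*(k + 1)*(k - 3)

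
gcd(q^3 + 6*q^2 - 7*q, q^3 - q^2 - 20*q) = q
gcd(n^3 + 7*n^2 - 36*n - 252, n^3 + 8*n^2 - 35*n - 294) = n^2 + n - 42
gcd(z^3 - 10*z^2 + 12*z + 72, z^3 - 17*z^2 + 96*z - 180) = z^2 - 12*z + 36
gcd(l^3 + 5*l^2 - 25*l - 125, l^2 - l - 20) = l - 5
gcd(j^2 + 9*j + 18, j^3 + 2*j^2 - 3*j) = j + 3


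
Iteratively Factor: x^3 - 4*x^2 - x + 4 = (x + 1)*(x^2 - 5*x + 4) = (x - 1)*(x + 1)*(x - 4)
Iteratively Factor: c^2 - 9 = (c + 3)*(c - 3)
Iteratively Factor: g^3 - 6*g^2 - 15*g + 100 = (g - 5)*(g^2 - g - 20) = (g - 5)^2*(g + 4)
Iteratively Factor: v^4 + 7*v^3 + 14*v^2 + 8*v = (v + 2)*(v^3 + 5*v^2 + 4*v) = (v + 1)*(v + 2)*(v^2 + 4*v) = v*(v + 1)*(v + 2)*(v + 4)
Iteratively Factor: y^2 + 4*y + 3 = (y + 3)*(y + 1)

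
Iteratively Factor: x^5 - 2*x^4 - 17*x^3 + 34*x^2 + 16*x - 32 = (x - 1)*(x^4 - x^3 - 18*x^2 + 16*x + 32) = (x - 1)*(x + 1)*(x^3 - 2*x^2 - 16*x + 32) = (x - 4)*(x - 1)*(x + 1)*(x^2 + 2*x - 8) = (x - 4)*(x - 1)*(x + 1)*(x + 4)*(x - 2)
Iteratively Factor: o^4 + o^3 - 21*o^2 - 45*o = (o + 3)*(o^3 - 2*o^2 - 15*o) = o*(o + 3)*(o^2 - 2*o - 15) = o*(o - 5)*(o + 3)*(o + 3)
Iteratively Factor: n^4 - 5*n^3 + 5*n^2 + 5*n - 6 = (n - 1)*(n^3 - 4*n^2 + n + 6) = (n - 3)*(n - 1)*(n^2 - n - 2) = (n - 3)*(n - 1)*(n + 1)*(n - 2)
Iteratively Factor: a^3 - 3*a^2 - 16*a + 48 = (a + 4)*(a^2 - 7*a + 12) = (a - 3)*(a + 4)*(a - 4)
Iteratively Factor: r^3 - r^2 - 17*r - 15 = (r + 3)*(r^2 - 4*r - 5) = (r - 5)*(r + 3)*(r + 1)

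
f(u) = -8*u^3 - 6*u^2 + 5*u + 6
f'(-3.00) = -175.00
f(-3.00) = 153.00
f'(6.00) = -931.00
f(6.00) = -1908.00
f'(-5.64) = -690.75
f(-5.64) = 1222.19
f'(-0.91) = -3.95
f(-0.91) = 2.51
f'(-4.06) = -341.89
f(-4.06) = 422.19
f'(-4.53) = -433.14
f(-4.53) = 603.90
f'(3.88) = -402.87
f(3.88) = -532.21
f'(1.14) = -39.87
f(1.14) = -7.95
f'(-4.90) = -512.44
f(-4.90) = 778.63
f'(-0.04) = 5.44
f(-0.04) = 5.79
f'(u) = -24*u^2 - 12*u + 5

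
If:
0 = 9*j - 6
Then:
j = 2/3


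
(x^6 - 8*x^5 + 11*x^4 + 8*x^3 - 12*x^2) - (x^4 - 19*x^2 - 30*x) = x^6 - 8*x^5 + 10*x^4 + 8*x^3 + 7*x^2 + 30*x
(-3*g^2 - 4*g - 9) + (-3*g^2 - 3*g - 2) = -6*g^2 - 7*g - 11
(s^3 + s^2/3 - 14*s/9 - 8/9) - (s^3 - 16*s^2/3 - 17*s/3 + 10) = 17*s^2/3 + 37*s/9 - 98/9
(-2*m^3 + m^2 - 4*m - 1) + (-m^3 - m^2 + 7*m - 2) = -3*m^3 + 3*m - 3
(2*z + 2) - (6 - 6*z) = 8*z - 4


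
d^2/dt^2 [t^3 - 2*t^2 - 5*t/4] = 6*t - 4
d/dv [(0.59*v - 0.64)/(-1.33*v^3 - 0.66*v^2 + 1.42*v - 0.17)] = (1.5694*v^3 - 2.1642*v^2 - 0.8448*v + 0.8085)/(1.7689*v^6 + 1.7556*v^5 - 3.3416*v^4 - 1.4222*v^3 + 2.2408*v^2 - 0.4828*v + 0.0289)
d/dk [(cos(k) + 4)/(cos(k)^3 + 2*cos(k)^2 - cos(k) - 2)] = (35*cos(k)/2 + 7*cos(2*k) + cos(3*k)/2 + 5)/((cos(k) + 2)^2*sin(k)^3)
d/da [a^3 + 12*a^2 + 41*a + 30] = 3*a^2 + 24*a + 41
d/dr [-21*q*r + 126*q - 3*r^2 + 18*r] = -21*q - 6*r + 18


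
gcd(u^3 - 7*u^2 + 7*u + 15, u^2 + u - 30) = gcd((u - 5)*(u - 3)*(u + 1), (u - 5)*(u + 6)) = u - 5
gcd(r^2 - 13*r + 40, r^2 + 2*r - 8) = 1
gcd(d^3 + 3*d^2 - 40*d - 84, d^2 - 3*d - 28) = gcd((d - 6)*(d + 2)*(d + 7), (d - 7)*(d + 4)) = 1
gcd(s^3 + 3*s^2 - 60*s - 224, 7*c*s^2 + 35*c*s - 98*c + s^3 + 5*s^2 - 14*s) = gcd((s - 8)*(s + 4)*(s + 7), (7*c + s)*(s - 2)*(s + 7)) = s + 7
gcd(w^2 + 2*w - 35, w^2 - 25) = w - 5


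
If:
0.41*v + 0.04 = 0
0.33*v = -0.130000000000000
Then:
No Solution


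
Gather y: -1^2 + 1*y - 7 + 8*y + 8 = 9*y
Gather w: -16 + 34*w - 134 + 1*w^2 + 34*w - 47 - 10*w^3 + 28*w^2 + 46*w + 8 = -10*w^3 + 29*w^2 + 114*w - 189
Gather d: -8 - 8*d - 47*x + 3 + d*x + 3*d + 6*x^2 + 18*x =d*(x - 5) + 6*x^2 - 29*x - 5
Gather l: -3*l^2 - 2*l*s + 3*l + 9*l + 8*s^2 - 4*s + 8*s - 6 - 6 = -3*l^2 + l*(12 - 2*s) + 8*s^2 + 4*s - 12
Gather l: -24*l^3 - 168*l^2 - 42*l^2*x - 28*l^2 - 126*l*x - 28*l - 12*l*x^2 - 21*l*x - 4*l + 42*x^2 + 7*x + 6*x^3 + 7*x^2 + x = -24*l^3 + l^2*(-42*x - 196) + l*(-12*x^2 - 147*x - 32) + 6*x^3 + 49*x^2 + 8*x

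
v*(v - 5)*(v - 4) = v^3 - 9*v^2 + 20*v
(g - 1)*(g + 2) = g^2 + g - 2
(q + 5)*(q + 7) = q^2 + 12*q + 35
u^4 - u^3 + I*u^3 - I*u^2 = u^2*(u - 1)*(u + I)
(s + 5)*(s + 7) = s^2 + 12*s + 35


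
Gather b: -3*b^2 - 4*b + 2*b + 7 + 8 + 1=-3*b^2 - 2*b + 16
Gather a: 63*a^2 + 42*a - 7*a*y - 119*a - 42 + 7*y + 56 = 63*a^2 + a*(-7*y - 77) + 7*y + 14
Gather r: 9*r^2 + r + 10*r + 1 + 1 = 9*r^2 + 11*r + 2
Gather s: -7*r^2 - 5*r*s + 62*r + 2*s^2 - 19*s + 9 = -7*r^2 + 62*r + 2*s^2 + s*(-5*r - 19) + 9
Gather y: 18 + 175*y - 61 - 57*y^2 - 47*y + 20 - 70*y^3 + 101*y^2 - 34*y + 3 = -70*y^3 + 44*y^2 + 94*y - 20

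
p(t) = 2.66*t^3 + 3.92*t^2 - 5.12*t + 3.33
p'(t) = 7.98*t^2 + 7.84*t - 5.12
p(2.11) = 34.97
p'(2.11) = 46.95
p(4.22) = 251.44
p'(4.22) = 170.08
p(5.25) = 469.41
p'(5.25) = 255.99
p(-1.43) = 10.89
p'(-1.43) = -0.01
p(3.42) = 138.07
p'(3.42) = 115.03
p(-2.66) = -5.38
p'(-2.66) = 30.49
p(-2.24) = 4.57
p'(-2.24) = 17.36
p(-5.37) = -268.05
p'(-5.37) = 182.90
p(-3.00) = -17.85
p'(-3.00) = 43.18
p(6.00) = 688.29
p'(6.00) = 329.20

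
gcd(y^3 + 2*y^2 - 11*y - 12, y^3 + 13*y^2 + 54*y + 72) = y + 4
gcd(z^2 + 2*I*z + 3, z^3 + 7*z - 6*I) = z^2 + 2*I*z + 3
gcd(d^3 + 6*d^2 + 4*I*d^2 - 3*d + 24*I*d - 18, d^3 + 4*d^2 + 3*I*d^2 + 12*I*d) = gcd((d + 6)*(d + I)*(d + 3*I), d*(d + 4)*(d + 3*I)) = d + 3*I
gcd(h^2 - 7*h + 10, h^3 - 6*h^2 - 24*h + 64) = h - 2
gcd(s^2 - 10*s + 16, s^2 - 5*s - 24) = s - 8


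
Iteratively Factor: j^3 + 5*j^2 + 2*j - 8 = (j - 1)*(j^2 + 6*j + 8) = (j - 1)*(j + 4)*(j + 2)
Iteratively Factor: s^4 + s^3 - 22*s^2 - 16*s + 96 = (s + 3)*(s^3 - 2*s^2 - 16*s + 32) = (s - 2)*(s + 3)*(s^2 - 16) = (s - 2)*(s + 3)*(s + 4)*(s - 4)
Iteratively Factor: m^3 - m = (m + 1)*(m^2 - m) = m*(m + 1)*(m - 1)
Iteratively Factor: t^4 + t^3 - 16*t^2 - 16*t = (t + 4)*(t^3 - 3*t^2 - 4*t) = (t - 4)*(t + 4)*(t^2 + t) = (t - 4)*(t + 1)*(t + 4)*(t)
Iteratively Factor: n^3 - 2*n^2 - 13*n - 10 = (n + 1)*(n^2 - 3*n - 10) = (n - 5)*(n + 1)*(n + 2)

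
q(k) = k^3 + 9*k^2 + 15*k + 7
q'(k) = 3*k^2 + 18*k + 15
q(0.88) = 27.85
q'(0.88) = 33.16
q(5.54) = 536.36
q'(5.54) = 206.79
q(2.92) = 152.43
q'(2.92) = 93.14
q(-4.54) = 30.83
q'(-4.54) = -4.89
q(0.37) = 13.83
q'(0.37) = 22.07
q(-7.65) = -28.74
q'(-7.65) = 52.87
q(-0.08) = 5.86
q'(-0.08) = 13.58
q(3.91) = 263.02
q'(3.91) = 131.24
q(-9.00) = -128.00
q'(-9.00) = 96.00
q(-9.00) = -128.00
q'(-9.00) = 96.00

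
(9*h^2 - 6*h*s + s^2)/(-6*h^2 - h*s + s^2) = (-3*h + s)/(2*h + s)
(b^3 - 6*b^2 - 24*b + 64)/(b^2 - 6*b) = (b^3 - 6*b^2 - 24*b + 64)/(b*(b - 6))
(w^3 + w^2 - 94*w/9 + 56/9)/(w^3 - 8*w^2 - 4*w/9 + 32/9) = (3*w^2 + 5*w - 28)/(3*w^2 - 22*w - 16)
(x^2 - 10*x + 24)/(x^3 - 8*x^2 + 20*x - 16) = (x - 6)/(x^2 - 4*x + 4)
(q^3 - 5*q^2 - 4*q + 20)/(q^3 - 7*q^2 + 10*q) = (q + 2)/q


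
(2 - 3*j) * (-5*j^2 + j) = 15*j^3 - 13*j^2 + 2*j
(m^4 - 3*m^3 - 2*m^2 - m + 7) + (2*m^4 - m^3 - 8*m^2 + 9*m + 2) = 3*m^4 - 4*m^3 - 10*m^2 + 8*m + 9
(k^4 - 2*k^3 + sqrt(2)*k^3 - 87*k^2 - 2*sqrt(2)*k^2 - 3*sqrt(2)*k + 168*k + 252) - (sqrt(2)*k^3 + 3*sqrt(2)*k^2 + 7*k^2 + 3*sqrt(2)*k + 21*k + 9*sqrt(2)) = k^4 - 2*k^3 - 94*k^2 - 5*sqrt(2)*k^2 - 6*sqrt(2)*k + 147*k - 9*sqrt(2) + 252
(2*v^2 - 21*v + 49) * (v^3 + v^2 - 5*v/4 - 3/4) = 2*v^5 - 19*v^4 + 51*v^3/2 + 295*v^2/4 - 91*v/2 - 147/4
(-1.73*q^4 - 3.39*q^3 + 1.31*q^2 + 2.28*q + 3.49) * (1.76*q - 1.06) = -3.0448*q^5 - 4.1326*q^4 + 5.899*q^3 + 2.6242*q^2 + 3.7256*q - 3.6994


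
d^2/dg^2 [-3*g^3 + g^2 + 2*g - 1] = 2 - 18*g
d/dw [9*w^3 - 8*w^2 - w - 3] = 27*w^2 - 16*w - 1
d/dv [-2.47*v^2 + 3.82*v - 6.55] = 3.82 - 4.94*v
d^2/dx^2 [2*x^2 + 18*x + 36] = 4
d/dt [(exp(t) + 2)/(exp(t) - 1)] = -3/(4*sinh(t/2)^2)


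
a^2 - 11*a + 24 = (a - 8)*(a - 3)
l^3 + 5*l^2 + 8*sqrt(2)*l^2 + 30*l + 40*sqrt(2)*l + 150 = (l + 5)*(l + 3*sqrt(2))*(l + 5*sqrt(2))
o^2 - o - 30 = (o - 6)*(o + 5)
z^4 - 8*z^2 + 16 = (z - 2)^2*(z + 2)^2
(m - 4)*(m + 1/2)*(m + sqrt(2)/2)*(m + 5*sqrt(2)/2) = m^4 - 7*m^3/2 + 3*sqrt(2)*m^3 - 21*sqrt(2)*m^2/2 + m^2/2 - 35*m/4 - 6*sqrt(2)*m - 5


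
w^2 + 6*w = w*(w + 6)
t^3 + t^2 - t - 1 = (t - 1)*(t + 1)^2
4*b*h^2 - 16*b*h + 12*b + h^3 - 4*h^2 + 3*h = (4*b + h)*(h - 3)*(h - 1)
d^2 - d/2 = d*(d - 1/2)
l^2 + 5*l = l*(l + 5)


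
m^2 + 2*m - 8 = (m - 2)*(m + 4)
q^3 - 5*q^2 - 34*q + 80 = (q - 8)*(q - 2)*(q + 5)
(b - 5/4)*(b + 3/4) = b^2 - b/2 - 15/16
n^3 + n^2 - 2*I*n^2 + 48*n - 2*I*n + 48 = (n + 1)*(n - 8*I)*(n + 6*I)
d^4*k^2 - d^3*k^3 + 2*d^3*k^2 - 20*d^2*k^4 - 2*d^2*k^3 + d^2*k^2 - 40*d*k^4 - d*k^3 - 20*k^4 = (d - 5*k)*(d + 4*k)*(d*k + k)^2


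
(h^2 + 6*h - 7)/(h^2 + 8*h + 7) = (h - 1)/(h + 1)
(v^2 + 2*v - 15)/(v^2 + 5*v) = (v - 3)/v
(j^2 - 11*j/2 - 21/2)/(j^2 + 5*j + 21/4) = 2*(j - 7)/(2*j + 7)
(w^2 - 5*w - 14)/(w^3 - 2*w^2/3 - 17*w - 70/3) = 3*(w - 7)/(3*w^2 - 8*w - 35)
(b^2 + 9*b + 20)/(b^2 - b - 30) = (b + 4)/(b - 6)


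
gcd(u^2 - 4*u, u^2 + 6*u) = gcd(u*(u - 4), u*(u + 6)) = u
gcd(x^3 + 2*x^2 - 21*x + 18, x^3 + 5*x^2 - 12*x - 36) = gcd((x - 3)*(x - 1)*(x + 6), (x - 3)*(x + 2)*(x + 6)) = x^2 + 3*x - 18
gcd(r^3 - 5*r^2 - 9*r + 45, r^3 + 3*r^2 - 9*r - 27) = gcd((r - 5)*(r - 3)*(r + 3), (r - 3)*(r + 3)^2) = r^2 - 9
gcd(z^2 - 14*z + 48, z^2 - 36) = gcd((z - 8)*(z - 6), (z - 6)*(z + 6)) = z - 6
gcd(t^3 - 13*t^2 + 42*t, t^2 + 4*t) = t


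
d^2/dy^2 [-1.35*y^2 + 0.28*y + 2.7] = -2.70000000000000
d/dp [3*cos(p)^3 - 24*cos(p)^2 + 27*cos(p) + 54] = 3*(-3*cos(p)^2 + 16*cos(p) - 9)*sin(p)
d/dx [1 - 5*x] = -5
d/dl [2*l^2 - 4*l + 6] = 4*l - 4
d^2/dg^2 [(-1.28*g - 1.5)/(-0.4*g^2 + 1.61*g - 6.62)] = ((2.9216 - 3.072*g)*(0.4*g^2 - 1.61*g + 6.62) + (0.8*g - 1.61)*(1.28*g + 1.5)*(1.6*g - 3.22))/(0.4*g^2 - 1.61*g + 6.62)^3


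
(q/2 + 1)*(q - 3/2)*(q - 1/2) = q^3/2 - 13*q/8 + 3/4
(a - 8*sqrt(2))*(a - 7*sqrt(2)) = a^2 - 15*sqrt(2)*a + 112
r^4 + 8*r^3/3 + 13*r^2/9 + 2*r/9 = r*(r + 1/3)^2*(r + 2)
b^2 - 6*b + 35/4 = (b - 7/2)*(b - 5/2)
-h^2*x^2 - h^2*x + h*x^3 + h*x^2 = x*(-h + x)*(h*x + h)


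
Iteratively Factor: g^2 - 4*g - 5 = (g - 5)*(g + 1)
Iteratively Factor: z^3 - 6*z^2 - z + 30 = (z - 3)*(z^2 - 3*z - 10) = (z - 5)*(z - 3)*(z + 2)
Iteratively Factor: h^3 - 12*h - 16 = (h - 4)*(h^2 + 4*h + 4) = (h - 4)*(h + 2)*(h + 2)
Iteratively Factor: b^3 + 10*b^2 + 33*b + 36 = (b + 4)*(b^2 + 6*b + 9) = (b + 3)*(b + 4)*(b + 3)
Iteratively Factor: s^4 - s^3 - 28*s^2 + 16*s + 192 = (s - 4)*(s^3 + 3*s^2 - 16*s - 48) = (s - 4)*(s + 3)*(s^2 - 16) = (s - 4)*(s + 3)*(s + 4)*(s - 4)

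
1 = 1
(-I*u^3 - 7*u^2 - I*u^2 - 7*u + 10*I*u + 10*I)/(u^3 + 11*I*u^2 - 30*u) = (-I*u^3 - u^2*(7 + I) + u*(-7 + 10*I) + 10*I)/(u*(u^2 + 11*I*u - 30))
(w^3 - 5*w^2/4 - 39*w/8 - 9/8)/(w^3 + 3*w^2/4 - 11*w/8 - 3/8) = (w - 3)/(w - 1)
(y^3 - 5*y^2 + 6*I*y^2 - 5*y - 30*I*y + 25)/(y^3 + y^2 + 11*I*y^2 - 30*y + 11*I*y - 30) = (y^2 + y*(-5 + I) - 5*I)/(y^2 + y*(1 + 6*I) + 6*I)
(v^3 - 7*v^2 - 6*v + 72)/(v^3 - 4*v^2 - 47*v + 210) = (v^2 - v - 12)/(v^2 + 2*v - 35)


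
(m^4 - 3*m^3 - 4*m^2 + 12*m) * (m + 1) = m^5 - 2*m^4 - 7*m^3 + 8*m^2 + 12*m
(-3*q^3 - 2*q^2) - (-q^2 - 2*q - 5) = -3*q^3 - q^2 + 2*q + 5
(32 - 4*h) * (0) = 0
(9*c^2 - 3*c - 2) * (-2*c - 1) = -18*c^3 - 3*c^2 + 7*c + 2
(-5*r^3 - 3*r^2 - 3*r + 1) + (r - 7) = -5*r^3 - 3*r^2 - 2*r - 6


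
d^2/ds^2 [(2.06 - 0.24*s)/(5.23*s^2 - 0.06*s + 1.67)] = (-(0.24*s - 2.06)*(10.46*s - 0.06)*(20.92*s - 0.12) + (7.5312*s - 21.5764)*(5.23*s^2 - 0.06*s + 1.67))/(5.23*s^2 - 0.06*s + 1.67)^3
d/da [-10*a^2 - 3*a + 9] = -20*a - 3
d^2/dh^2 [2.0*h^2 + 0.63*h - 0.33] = 4.00000000000000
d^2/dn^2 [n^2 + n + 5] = 2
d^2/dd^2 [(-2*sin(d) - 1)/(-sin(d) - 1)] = (sin(d) - 2)/(sin(d) + 1)^2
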